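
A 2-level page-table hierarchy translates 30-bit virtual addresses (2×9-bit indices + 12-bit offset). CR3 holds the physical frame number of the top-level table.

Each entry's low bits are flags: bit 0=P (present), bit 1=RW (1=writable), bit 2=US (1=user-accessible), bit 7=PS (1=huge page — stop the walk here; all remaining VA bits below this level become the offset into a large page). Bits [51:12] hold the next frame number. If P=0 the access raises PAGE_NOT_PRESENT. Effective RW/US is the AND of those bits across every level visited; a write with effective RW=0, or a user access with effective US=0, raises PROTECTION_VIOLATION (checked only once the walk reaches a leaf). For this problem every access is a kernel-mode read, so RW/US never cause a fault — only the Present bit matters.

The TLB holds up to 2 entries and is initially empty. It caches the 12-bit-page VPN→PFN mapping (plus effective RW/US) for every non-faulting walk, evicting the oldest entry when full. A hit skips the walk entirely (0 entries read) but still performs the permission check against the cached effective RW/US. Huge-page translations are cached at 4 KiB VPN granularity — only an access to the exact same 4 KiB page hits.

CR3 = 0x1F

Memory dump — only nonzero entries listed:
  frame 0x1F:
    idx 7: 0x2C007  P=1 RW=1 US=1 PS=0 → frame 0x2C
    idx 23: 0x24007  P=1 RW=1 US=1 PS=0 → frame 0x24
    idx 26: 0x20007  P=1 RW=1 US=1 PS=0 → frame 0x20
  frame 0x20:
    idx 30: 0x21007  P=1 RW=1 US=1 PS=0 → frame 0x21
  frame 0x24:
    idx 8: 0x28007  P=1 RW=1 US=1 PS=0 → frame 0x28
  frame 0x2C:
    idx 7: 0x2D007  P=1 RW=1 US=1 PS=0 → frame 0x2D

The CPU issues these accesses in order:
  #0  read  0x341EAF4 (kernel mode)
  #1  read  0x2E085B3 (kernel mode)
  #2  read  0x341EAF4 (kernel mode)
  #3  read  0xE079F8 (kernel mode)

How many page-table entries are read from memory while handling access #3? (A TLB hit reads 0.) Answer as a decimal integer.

Trace:
#0 VA=0x341EAF4 (r,kernel):
  L0 @0x1F[26] → 0x20007  P=1,RW=1,US=1,PS=0
  L1 @0x20[30] → 0x21007  P=1,RW=1,US=1,PS=0
  ✓ 0x21AF4  — 2 lookups
#1 VA=0x2E085B3 (r,kernel):
  L0 @0x1F[23] → 0x24007  P=1,RW=1,US=1,PS=0
  L1 @0x24[8] → 0x28007  P=1,RW=1,US=1,PS=0
  ✓ 0x285B3  — 2 lookups
#2 VA=0x341EAF4 (r,kernel):
  TLB hit vpn=0x341E → PA=0x21AF4
#3 VA=0xE079F8 (r,kernel):
  L0 @0x1F[7] → 0x2C007  P=1,RW=1,US=1,PS=0
  L1 @0x2C[7] → 0x2D007  P=1,RW=1,US=1,PS=0
  ✓ 0x2D9F8  — 2 lookups

Entries read for #3: 2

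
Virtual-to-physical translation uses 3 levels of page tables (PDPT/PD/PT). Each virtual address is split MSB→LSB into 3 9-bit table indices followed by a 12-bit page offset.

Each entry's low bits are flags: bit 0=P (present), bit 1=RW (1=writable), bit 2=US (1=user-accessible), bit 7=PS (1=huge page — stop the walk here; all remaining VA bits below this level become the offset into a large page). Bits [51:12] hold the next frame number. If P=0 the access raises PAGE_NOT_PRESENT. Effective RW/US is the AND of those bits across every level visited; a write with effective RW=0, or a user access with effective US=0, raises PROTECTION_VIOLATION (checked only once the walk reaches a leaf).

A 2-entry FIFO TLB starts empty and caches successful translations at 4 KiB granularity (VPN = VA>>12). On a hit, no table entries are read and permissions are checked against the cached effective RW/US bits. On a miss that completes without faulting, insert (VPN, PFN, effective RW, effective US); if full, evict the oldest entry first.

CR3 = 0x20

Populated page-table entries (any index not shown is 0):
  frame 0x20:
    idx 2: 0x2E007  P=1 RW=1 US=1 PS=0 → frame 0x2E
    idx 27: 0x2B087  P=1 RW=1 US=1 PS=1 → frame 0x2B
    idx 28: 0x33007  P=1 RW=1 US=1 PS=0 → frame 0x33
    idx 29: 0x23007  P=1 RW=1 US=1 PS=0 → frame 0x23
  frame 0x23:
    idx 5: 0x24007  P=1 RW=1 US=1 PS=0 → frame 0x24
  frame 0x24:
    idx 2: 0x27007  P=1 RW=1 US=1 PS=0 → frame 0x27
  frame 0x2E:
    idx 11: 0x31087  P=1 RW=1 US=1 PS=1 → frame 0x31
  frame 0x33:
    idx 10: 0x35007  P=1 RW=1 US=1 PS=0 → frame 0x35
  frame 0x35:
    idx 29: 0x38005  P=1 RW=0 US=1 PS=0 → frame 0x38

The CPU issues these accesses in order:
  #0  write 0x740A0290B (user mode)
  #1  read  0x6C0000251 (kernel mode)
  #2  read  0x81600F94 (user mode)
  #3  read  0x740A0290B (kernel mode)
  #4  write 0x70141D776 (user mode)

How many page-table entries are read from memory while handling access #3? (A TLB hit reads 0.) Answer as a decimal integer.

Walk each access:
#0 VA=0x740A0290B (w,user):
  L0: frame=0x20 idx=29 entry=0x23007 [P=1 RW=1 US=1 PS=0]
  L1: frame=0x23 idx=5 entry=0x24007 [P=1 RW=1 US=1 PS=0]
  L2: frame=0x24 idx=2 entry=0x27007 [P=1 RW=1 US=1 PS=0]
  ✓ 0x2790B  — 3 lookups
#1 VA=0x6C0000251 (r,kernel):
  L0: frame=0x20 idx=27 entry=0x2B087 [P=1 RW=1 US=1 PS=1]
  ✓ 0x2B251 (huge @L0)  — 1 lookups
#2 VA=0x81600F94 (r,user):
  L0: frame=0x20 idx=2 entry=0x2E007 [P=1 RW=1 US=1 PS=0]
  L1: frame=0x2E idx=11 entry=0x31087 [P=1 RW=1 US=1 PS=1]
  ✓ 0x31F94 (huge @L1)  — 2 lookups
#3 VA=0x740A0290B (r,kernel):
  L0: frame=0x20 idx=29 entry=0x23007 [P=1 RW=1 US=1 PS=0]
  L1: frame=0x23 idx=5 entry=0x24007 [P=1 RW=1 US=1 PS=0]
  L2: frame=0x24 idx=2 entry=0x27007 [P=1 RW=1 US=1 PS=0]
  ✓ 0x2790B  — 3 lookups
#4 VA=0x70141D776 (w,user):
  L0: frame=0x20 idx=28 entry=0x33007 [P=1 RW=1 US=1 PS=0]
  L1: frame=0x33 idx=10 entry=0x35007 [P=1 RW=1 US=1 PS=0]
  L2: frame=0x35 idx=29 entry=0x38005 [P=1 RW=0 US=1 PS=0]
  → PROTECTION_VIOLATION  (3 entries read)

Entries read for #3: 3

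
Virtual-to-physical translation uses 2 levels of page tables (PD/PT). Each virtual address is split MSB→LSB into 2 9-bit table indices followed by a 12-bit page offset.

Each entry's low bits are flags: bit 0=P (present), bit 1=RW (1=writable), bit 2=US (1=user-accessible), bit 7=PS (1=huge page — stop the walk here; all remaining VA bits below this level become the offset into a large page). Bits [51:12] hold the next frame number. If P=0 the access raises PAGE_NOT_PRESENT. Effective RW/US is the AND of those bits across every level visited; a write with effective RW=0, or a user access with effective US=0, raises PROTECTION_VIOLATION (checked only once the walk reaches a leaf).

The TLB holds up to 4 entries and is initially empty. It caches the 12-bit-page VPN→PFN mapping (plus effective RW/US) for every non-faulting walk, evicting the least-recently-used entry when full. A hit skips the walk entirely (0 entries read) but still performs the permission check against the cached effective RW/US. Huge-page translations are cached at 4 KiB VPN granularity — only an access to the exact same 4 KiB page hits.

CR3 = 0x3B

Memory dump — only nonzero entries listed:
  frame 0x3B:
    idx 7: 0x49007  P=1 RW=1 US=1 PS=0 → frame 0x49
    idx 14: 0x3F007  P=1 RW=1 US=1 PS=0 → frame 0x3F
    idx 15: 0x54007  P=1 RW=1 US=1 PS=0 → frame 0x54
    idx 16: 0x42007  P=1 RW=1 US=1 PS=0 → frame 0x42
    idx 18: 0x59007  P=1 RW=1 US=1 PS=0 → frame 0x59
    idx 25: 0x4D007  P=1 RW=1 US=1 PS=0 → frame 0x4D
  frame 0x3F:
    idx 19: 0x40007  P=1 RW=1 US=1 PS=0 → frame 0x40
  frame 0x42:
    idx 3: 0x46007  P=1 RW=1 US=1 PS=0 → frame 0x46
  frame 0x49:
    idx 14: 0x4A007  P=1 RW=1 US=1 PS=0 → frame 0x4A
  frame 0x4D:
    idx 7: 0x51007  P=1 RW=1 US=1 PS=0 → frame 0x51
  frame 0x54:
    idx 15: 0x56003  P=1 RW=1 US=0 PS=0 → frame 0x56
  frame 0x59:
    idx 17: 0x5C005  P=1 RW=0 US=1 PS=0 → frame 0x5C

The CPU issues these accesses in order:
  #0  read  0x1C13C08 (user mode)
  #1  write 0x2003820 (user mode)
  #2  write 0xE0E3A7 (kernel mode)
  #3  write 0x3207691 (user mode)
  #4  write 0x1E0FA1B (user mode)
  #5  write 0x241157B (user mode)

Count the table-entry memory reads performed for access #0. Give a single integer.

Walk each access:
#0 VA=0x1C13C08 (r,user):
  L0: frame=0x3B idx=14 entry=0x3F007 [P=1 RW=1 US=1 PS=0]
  L1: frame=0x3F idx=19 entry=0x40007 [P=1 RW=1 US=1 PS=0]
  ✓ 0x40C08  — 2 lookups
#1 VA=0x2003820 (w,user):
  L0: frame=0x3B idx=16 entry=0x42007 [P=1 RW=1 US=1 PS=0]
  L1: frame=0x42 idx=3 entry=0x46007 [P=1 RW=1 US=1 PS=0]
  ✓ 0x46820  — 2 lookups
#2 VA=0xE0E3A7 (w,kernel):
  L0: frame=0x3B idx=7 entry=0x49007 [P=1 RW=1 US=1 PS=0]
  L1: frame=0x49 idx=14 entry=0x4A007 [P=1 RW=1 US=1 PS=0]
  ✓ 0x4A3A7  — 2 lookups
#3 VA=0x3207691 (w,user):
  L0: frame=0x3B idx=25 entry=0x4D007 [P=1 RW=1 US=1 PS=0]
  L1: frame=0x4D idx=7 entry=0x51007 [P=1 RW=1 US=1 PS=0]
  ✓ 0x51691  — 2 lookups
#4 VA=0x1E0FA1B (w,user):
  L0: frame=0x3B idx=15 entry=0x54007 [P=1 RW=1 US=1 PS=0]
  L1: frame=0x54 idx=15 entry=0x56003 [P=1 RW=1 US=0 PS=0]
  ✗ PROTECTION_VIOLATION  [2 reads]
#5 VA=0x241157B (w,user):
  L0: frame=0x3B idx=18 entry=0x59007 [P=1 RW=1 US=1 PS=0]
  L1: frame=0x59 idx=17 entry=0x5C005 [P=1 RW=0 US=1 PS=0]
  ✗ PROTECTION_VIOLATION  [2 reads]

Entries read for #0: 2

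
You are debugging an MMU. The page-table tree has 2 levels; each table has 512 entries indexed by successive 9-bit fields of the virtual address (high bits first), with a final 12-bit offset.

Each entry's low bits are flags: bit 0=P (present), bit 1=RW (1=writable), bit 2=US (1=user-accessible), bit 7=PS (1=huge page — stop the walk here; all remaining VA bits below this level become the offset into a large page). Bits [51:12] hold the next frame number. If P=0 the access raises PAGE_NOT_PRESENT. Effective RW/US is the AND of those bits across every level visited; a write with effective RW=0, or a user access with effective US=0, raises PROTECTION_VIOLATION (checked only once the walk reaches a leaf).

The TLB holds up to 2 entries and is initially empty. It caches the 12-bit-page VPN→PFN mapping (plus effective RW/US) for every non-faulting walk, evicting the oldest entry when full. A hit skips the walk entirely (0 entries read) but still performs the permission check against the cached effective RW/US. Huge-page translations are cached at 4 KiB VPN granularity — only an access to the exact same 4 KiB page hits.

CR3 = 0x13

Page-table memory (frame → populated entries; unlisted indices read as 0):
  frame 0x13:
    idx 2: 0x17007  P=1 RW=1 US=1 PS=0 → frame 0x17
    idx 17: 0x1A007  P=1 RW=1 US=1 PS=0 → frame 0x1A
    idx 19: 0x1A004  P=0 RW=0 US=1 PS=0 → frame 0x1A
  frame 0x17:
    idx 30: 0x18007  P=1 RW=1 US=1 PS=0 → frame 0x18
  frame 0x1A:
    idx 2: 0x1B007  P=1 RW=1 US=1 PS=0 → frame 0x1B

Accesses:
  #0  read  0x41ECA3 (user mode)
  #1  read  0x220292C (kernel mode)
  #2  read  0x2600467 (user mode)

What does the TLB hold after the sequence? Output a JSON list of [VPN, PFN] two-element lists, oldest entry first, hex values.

Trace:
#0 VA=0x41ECA3 (r,user):
  L0: frame=0x13 idx=2 entry=0x17007 [P=1 RW=1 US=1 PS=0]
  L1: frame=0x17 idx=30 entry=0x18007 [P=1 RW=1 US=1 PS=0]
  ⇒ phys 0x18CA3  [2 reads]
#1 VA=0x220292C (r,kernel):
  L0: frame=0x13 idx=17 entry=0x1A007 [P=1 RW=1 US=1 PS=0]
  L1: frame=0x1A idx=2 entry=0x1B007 [P=1 RW=1 US=1 PS=0]
  ⇒ phys 0x1B92C  [2 reads]
#2 VA=0x2600467 (r,user):
  L0: frame=0x13 idx=19 entry=0x1A004 [P=0 RW=0 US=1 PS=0]
  ✗ PAGE_NOT_PRESENT  [1 reads]

TLB: [["0x41E", "0x18"], ["0x2202", "0x1B"]]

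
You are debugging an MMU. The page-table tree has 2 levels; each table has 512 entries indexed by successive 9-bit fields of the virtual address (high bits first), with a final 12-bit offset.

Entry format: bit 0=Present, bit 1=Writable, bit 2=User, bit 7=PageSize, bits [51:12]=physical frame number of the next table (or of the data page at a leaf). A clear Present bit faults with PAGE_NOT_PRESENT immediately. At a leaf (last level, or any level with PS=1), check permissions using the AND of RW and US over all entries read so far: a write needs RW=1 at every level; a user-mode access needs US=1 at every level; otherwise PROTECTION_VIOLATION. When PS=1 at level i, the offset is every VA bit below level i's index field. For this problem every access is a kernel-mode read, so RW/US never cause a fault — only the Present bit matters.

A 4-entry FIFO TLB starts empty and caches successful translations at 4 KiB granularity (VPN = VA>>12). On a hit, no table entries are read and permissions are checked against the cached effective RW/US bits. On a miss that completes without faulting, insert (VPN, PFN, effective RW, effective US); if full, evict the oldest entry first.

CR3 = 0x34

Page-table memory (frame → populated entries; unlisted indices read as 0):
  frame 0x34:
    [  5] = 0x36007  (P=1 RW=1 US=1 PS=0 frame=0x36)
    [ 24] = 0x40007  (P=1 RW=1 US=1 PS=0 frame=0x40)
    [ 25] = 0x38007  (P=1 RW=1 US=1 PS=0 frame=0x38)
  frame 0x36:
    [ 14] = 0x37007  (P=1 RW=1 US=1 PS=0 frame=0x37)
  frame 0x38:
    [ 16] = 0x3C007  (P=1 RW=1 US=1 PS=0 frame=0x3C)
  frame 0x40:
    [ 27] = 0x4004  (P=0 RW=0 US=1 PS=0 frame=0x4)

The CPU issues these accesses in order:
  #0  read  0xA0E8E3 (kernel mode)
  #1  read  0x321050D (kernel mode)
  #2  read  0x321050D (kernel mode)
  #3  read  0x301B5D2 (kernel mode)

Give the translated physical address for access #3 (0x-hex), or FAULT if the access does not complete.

Trace:
#0 VA=0xA0E8E3 (r,kernel):
  L0 @0x34[5] → 0x36007  P=1,RW=1,US=1,PS=0
  L1 @0x36[14] → 0x37007  P=1,RW=1,US=1,PS=0
  → PA=0x378E3  (2 entries read)
#1 VA=0x321050D (r,kernel):
  L0 @0x34[25] → 0x38007  P=1,RW=1,US=1,PS=0
  L1 @0x38[16] → 0x3C007  P=1,RW=1,US=1,PS=0
  → PA=0x3C50D  (2 entries read)
#2 VA=0x321050D (r,kernel):
  TLB hit vpn=0x3210 → PA=0x3C50D
#3 VA=0x301B5D2 (r,kernel):
  L0 @0x34[24] → 0x40007  P=1,RW=1,US=1,PS=0
  L1 @0x40[27] → 0x4004  P=0,RW=0,US=1,PS=0
  ✗ PAGE_NOT_PRESENT  [2 reads]

Access #3 PA: FAULT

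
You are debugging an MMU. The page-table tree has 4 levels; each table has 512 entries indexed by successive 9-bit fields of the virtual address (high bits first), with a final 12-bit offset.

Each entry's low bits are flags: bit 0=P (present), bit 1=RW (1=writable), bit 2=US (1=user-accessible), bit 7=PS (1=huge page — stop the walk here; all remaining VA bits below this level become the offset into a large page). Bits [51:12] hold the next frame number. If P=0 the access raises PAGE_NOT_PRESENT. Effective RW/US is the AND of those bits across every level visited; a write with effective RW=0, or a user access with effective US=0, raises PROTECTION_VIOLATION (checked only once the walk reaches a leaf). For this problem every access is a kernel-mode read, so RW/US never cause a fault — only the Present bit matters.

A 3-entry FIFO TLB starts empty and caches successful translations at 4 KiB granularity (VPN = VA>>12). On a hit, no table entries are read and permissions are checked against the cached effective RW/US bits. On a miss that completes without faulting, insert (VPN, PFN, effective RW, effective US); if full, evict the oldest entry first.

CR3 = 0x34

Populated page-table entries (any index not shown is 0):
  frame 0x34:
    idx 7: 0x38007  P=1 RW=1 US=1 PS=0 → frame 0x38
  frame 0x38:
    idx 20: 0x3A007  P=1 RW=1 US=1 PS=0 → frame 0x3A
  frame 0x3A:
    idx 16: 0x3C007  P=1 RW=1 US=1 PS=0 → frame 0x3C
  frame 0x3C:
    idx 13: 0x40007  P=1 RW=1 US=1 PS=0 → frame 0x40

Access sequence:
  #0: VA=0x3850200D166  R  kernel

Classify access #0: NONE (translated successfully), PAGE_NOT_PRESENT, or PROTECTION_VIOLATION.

Trace:
#0 VA=0x3850200D166 (r,kernel):
  L0: frame=0x34 idx=7 entry=0x38007 [P=1 RW=1 US=1 PS=0]
  L1: frame=0x38 idx=20 entry=0x3A007 [P=1 RW=1 US=1 PS=0]
  L2: frame=0x3A idx=16 entry=0x3C007 [P=1 RW=1 US=1 PS=0]
  L3: frame=0x3C idx=13 entry=0x40007 [P=1 RW=1 US=1 PS=0]
  → PA=0x40166  (4 entries read)

Access #0 fault: NONE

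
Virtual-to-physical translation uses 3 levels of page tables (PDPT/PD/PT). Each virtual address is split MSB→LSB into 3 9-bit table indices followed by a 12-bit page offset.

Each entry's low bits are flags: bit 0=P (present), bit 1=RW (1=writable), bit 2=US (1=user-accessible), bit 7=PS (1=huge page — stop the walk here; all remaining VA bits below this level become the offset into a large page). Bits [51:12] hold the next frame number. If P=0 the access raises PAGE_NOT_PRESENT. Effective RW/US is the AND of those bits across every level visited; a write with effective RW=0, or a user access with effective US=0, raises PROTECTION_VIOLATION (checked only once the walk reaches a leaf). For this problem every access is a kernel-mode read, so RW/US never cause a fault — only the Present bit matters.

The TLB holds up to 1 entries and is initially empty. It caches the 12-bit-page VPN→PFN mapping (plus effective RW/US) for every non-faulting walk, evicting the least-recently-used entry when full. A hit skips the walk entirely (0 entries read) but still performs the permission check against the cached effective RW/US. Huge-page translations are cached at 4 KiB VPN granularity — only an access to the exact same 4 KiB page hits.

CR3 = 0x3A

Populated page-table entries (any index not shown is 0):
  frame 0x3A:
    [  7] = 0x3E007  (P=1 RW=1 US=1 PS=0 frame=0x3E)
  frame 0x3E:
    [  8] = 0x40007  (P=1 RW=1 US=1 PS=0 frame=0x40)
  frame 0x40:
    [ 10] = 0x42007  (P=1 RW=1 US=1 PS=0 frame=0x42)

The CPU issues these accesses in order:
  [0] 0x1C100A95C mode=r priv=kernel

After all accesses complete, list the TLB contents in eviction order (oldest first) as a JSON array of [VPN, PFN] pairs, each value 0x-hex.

Walk each access:
#0 VA=0x1C100A95C (r,kernel):
  L0: frame=0x3A idx=7 entry=0x3E007 [P=1 RW=1 US=1 PS=0]
  L1: frame=0x3E idx=8 entry=0x40007 [P=1 RW=1 US=1 PS=0]
  L2: frame=0x40 idx=10 entry=0x42007 [P=1 RW=1 US=1 PS=0]
  ⇒ phys 0x4295C  [3 reads]

TLB: [["0x1C100A", "0x42"]]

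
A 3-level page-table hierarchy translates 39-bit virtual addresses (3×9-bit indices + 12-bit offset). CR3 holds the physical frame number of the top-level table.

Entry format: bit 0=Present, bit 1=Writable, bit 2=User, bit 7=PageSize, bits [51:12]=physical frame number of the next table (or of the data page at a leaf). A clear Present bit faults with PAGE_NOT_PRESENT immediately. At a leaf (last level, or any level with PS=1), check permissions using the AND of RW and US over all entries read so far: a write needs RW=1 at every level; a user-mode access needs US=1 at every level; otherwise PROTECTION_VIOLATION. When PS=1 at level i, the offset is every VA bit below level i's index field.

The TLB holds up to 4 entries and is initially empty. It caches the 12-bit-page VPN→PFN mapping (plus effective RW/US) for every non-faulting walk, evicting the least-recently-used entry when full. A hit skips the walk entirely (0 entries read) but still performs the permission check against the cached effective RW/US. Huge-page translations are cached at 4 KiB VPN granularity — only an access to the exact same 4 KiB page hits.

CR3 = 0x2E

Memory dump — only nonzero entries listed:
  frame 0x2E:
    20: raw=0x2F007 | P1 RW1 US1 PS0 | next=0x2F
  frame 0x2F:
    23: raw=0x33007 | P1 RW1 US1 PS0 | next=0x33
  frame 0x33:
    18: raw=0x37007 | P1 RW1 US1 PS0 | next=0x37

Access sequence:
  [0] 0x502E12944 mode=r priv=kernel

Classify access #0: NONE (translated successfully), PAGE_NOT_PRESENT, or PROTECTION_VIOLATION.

Per-access translation:
#0 VA=0x502E12944 (r,kernel):
  [0] read 0x2E idx=20: raw=0x2F007 flags P=1 W=1 U=1 S=0
  [1] read 0x2F idx=23: raw=0x33007 flags P=1 W=1 U=1 S=0
  [2] read 0x33 idx=18: raw=0x37007 flags P=1 W=1 U=1 S=0
  ⇒ phys 0x37944  [3 reads]

Access #0 fault: NONE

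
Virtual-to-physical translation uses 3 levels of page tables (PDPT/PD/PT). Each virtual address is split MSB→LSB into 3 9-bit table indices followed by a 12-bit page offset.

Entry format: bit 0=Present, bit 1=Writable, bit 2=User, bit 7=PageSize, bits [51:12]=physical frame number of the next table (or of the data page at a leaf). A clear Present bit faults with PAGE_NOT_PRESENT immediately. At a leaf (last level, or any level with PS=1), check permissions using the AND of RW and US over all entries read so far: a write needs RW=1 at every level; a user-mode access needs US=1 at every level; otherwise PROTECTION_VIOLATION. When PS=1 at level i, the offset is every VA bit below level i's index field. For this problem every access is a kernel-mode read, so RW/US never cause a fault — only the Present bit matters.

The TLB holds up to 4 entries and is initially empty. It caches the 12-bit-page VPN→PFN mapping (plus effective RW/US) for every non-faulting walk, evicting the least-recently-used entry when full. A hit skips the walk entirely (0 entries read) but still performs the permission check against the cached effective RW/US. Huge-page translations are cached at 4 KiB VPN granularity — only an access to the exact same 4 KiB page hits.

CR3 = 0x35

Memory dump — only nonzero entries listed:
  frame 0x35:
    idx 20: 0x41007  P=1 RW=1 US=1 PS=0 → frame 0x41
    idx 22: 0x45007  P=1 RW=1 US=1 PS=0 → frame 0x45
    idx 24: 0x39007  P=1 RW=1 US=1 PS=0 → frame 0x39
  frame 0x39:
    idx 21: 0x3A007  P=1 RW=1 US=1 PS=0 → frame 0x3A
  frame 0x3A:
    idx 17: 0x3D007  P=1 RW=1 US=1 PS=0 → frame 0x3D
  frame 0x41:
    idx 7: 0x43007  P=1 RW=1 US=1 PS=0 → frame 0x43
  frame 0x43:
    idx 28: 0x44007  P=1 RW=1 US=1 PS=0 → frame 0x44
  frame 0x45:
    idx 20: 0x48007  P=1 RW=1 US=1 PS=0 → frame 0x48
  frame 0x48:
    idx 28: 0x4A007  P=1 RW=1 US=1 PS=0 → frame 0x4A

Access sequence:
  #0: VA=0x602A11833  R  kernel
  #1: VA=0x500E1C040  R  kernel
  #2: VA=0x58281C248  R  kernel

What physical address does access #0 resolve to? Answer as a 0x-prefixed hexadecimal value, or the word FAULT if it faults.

Walk each access:
#0 VA=0x602A11833 (r,kernel):
  [0] read 0x35 idx=24: raw=0x39007 flags P=1 W=1 U=1 S=0
  [1] read 0x39 idx=21: raw=0x3A007 flags P=1 W=1 U=1 S=0
  [2] read 0x3A idx=17: raw=0x3D007 flags P=1 W=1 U=1 S=0
  → PA=0x3D833  (3 entries read)
#1 VA=0x500E1C040 (r,kernel):
  [0] read 0x35 idx=20: raw=0x41007 flags P=1 W=1 U=1 S=0
  [1] read 0x41 idx=7: raw=0x43007 flags P=1 W=1 U=1 S=0
  [2] read 0x43 idx=28: raw=0x44007 flags P=1 W=1 U=1 S=0
  → PA=0x44040  (3 entries read)
#2 VA=0x58281C248 (r,kernel):
  [0] read 0x35 idx=22: raw=0x45007 flags P=1 W=1 U=1 S=0
  [1] read 0x45 idx=20: raw=0x48007 flags P=1 W=1 U=1 S=0
  [2] read 0x48 idx=28: raw=0x4A007 flags P=1 W=1 U=1 S=0
  → PA=0x4A248  (3 entries read)

Access #0 PA: 0x3D833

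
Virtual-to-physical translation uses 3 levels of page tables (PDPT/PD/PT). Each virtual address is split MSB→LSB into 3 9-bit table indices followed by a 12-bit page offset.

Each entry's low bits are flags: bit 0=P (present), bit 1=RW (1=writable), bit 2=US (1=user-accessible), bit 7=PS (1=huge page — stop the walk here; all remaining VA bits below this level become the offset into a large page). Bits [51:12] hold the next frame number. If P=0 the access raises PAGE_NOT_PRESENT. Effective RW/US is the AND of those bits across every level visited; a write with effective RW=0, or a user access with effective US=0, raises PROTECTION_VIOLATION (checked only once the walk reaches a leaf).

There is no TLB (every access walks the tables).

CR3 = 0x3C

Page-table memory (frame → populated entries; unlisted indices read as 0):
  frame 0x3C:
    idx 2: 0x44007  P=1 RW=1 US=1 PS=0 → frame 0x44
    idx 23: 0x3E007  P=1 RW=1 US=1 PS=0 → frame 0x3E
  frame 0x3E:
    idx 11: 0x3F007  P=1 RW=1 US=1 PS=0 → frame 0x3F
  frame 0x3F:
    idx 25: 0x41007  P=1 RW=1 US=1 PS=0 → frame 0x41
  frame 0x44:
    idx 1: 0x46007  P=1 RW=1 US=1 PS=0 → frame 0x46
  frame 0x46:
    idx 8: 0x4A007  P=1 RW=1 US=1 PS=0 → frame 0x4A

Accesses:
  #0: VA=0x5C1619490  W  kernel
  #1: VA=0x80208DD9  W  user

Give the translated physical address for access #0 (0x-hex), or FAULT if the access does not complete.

Walk each access:
#0 VA=0x5C1619490 (w,kernel):
  [0] read 0x3C idx=23: raw=0x3E007 flags P=1 W=1 U=1 S=0
  [1] read 0x3E idx=11: raw=0x3F007 flags P=1 W=1 U=1 S=0
  [2] read 0x3F idx=25: raw=0x41007 flags P=1 W=1 U=1 S=0
  ⇒ phys 0x41490  [3 reads]
#1 VA=0x80208DD9 (w,user):
  [0] read 0x3C idx=2: raw=0x44007 flags P=1 W=1 U=1 S=0
  [1] read 0x44 idx=1: raw=0x46007 flags P=1 W=1 U=1 S=0
  [2] read 0x46 idx=8: raw=0x4A007 flags P=1 W=1 U=1 S=0
  ⇒ phys 0x4ADD9  [3 reads]

Access #0 PA: 0x41490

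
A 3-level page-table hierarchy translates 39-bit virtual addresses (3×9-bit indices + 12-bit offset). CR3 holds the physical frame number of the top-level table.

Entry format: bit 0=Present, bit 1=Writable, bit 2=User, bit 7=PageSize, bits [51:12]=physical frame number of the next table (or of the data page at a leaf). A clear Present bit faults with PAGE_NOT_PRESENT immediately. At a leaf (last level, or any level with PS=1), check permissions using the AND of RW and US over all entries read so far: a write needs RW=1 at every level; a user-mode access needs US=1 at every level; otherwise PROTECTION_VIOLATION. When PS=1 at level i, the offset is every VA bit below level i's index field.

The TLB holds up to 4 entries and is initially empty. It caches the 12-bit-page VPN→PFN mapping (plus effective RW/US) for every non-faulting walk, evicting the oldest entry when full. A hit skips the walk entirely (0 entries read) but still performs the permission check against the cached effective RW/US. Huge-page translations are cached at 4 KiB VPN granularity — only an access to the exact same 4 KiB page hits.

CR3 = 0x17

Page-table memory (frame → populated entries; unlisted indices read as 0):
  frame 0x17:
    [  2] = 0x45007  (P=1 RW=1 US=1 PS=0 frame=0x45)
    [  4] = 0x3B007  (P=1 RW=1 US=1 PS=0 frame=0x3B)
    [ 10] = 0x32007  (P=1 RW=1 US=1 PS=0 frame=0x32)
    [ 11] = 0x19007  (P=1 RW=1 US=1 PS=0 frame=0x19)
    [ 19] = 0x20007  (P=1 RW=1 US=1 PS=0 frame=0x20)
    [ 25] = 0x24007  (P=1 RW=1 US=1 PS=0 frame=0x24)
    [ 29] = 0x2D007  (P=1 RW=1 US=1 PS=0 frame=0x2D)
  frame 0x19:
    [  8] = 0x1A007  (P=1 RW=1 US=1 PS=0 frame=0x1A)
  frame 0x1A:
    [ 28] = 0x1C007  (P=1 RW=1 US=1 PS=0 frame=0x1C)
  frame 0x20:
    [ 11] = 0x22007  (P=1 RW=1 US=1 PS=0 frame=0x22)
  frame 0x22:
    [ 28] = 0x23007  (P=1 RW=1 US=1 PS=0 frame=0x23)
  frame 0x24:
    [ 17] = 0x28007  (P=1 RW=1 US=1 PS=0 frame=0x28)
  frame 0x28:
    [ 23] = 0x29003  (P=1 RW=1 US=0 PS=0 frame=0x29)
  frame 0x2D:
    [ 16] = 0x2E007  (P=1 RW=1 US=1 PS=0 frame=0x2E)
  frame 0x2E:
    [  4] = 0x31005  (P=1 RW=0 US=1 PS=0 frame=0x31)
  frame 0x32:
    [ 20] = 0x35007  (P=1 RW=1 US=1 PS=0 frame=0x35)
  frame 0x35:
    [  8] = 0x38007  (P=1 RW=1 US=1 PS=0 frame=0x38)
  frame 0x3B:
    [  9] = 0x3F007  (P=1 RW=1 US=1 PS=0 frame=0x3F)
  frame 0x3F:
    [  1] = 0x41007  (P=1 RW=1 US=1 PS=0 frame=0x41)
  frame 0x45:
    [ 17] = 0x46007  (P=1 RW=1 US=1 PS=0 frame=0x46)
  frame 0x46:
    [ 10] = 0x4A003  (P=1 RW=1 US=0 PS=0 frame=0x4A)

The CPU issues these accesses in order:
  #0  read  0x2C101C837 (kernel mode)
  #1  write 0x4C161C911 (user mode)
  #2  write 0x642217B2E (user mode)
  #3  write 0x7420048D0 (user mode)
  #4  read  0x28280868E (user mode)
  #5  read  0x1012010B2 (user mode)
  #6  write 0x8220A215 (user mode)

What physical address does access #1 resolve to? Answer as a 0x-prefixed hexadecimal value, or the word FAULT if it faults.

Per-access translation:
#0 VA=0x2C101C837 (r,kernel):
  L0 @0x17[11] → 0x19007  P=1,RW=1,US=1,PS=0
  L1 @0x19[8] → 0x1A007  P=1,RW=1,US=1,PS=0
  L2 @0x1A[28] → 0x1C007  P=1,RW=1,US=1,PS=0
  ⇒ phys 0x1C837  [3 reads]
#1 VA=0x4C161C911 (w,user):
  L0 @0x17[19] → 0x20007  P=1,RW=1,US=1,PS=0
  L1 @0x20[11] → 0x22007  P=1,RW=1,US=1,PS=0
  L2 @0x22[28] → 0x23007  P=1,RW=1,US=1,PS=0
  ⇒ phys 0x23911  [3 reads]
#2 VA=0x642217B2E (w,user):
  L0 @0x17[25] → 0x24007  P=1,RW=1,US=1,PS=0
  L1 @0x24[17] → 0x28007  P=1,RW=1,US=1,PS=0
  L2 @0x28[23] → 0x29003  P=1,RW=1,US=0,PS=0
  → PROTECTION_VIOLATION  (3 entries read)
#3 VA=0x7420048D0 (w,user):
  L0 @0x17[29] → 0x2D007  P=1,RW=1,US=1,PS=0
  L1 @0x2D[16] → 0x2E007  P=1,RW=1,US=1,PS=0
  L2 @0x2E[4] → 0x31005  P=1,RW=0,US=1,PS=0
  → PROTECTION_VIOLATION  (3 entries read)
#4 VA=0x28280868E (r,user):
  L0 @0x17[10] → 0x32007  P=1,RW=1,US=1,PS=0
  L1 @0x32[20] → 0x35007  P=1,RW=1,US=1,PS=0
  L2 @0x35[8] → 0x38007  P=1,RW=1,US=1,PS=0
  ⇒ phys 0x3868E  [3 reads]
#5 VA=0x1012010B2 (r,user):
  L0 @0x17[4] → 0x3B007  P=1,RW=1,US=1,PS=0
  L1 @0x3B[9] → 0x3F007  P=1,RW=1,US=1,PS=0
  L2 @0x3F[1] → 0x41007  P=1,RW=1,US=1,PS=0
  ⇒ phys 0x410B2  [3 reads]
#6 VA=0x8220A215 (w,user):
  L0 @0x17[2] → 0x45007  P=1,RW=1,US=1,PS=0
  L1 @0x45[17] → 0x46007  P=1,RW=1,US=1,PS=0
  L2 @0x46[10] → 0x4A003  P=1,RW=1,US=0,PS=0
  → PROTECTION_VIOLATION  (3 entries read)

Access #1 PA: 0x23911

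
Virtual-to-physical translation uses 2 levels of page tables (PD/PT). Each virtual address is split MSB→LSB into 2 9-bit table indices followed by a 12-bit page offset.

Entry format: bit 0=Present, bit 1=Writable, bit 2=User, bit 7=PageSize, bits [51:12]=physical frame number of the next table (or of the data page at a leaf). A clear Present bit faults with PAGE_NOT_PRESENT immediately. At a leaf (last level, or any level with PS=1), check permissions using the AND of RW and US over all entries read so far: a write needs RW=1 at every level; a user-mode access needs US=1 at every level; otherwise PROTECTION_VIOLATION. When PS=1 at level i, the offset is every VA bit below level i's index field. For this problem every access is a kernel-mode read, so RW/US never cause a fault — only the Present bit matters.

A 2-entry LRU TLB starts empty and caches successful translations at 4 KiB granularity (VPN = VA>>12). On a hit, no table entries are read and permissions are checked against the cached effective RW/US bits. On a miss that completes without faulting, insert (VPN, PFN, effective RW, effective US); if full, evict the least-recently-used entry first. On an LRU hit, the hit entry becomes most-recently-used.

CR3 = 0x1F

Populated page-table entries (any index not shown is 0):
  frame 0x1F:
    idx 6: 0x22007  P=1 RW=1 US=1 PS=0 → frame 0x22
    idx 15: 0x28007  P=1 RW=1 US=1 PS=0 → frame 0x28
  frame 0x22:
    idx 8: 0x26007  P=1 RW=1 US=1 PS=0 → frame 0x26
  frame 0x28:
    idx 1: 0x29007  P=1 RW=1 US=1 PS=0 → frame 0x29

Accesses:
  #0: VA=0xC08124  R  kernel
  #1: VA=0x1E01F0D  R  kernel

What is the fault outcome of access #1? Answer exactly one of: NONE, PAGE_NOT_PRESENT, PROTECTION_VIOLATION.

Trace:
#0 VA=0xC08124 (r,kernel):
  lvl0: tbl 0x1F, slot 6 ⇒ 0x22007 (P1/RW1/US1/PS0)
  lvl1: tbl 0x22, slot 8 ⇒ 0x26007 (P1/RW1/US1/PS0)
  ✓ 0x26124  — 2 lookups
#1 VA=0x1E01F0D (r,kernel):
  lvl0: tbl 0x1F, slot 15 ⇒ 0x28007 (P1/RW1/US1/PS0)
  lvl1: tbl 0x28, slot 1 ⇒ 0x29007 (P1/RW1/US1/PS0)
  ✓ 0x29F0D  — 2 lookups

Access #1 fault: NONE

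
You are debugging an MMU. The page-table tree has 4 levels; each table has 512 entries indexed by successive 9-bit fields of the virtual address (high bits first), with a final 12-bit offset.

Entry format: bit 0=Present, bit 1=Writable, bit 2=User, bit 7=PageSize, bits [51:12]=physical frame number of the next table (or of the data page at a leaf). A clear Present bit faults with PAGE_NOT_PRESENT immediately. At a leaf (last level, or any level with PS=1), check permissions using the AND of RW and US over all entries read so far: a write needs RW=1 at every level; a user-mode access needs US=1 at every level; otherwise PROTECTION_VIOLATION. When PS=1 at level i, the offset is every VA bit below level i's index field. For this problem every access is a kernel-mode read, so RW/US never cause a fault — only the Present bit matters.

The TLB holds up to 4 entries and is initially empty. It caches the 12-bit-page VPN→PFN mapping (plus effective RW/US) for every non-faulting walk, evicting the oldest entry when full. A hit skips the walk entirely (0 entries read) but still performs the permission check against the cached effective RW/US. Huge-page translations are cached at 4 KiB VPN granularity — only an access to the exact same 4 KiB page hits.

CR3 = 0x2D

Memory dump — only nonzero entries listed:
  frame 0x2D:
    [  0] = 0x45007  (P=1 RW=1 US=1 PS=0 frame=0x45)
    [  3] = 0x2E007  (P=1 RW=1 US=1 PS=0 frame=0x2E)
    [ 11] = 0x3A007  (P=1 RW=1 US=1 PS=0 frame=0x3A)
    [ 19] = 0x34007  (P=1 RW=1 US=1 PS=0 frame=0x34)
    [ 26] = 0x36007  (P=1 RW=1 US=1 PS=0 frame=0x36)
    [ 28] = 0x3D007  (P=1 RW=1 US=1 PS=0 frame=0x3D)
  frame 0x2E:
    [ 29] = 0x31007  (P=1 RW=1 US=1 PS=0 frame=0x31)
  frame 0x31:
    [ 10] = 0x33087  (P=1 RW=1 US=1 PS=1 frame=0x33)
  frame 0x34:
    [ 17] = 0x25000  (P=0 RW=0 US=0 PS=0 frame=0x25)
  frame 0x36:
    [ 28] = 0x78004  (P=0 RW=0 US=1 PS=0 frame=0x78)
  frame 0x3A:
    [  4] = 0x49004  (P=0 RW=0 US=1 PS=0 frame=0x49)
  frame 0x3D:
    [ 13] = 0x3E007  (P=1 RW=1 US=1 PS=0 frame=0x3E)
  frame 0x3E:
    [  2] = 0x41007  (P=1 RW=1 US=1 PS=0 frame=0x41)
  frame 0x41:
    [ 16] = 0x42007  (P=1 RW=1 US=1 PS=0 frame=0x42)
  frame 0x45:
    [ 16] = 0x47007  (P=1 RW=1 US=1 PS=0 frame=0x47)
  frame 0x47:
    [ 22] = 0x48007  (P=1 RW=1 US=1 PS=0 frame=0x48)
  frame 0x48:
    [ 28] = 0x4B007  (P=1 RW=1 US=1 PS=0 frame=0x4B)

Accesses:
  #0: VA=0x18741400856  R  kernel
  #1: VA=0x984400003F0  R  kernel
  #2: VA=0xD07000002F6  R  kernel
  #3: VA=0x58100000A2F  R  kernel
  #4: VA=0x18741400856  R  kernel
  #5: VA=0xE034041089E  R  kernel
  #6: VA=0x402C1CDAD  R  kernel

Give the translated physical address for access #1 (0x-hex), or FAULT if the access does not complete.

Trace:
#0 VA=0x18741400856 (r,kernel):
  [0] read 0x2D idx=3: raw=0x2E007 flags P=1 W=1 U=1 S=0
  [1] read 0x2E idx=29: raw=0x31007 flags P=1 W=1 U=1 S=0
  [2] read 0x31 idx=10: raw=0x33087 flags P=1 W=1 U=1 S=1
  → PA=0x33856 (huge @L2)  (3 entries read)
#1 VA=0x984400003F0 (r,kernel):
  [0] read 0x2D idx=19: raw=0x34007 flags P=1 W=1 U=1 S=0
  [1] read 0x34 idx=17: raw=0x25000 flags P=0 W=0 U=0 S=0
  ✗ PAGE_NOT_PRESENT  [2 reads]
#2 VA=0xD07000002F6 (r,kernel):
  [0] read 0x2D idx=26: raw=0x36007 flags P=1 W=1 U=1 S=0
  [1] read 0x36 idx=28: raw=0x78004 flags P=0 W=0 U=1 S=0
  ✗ PAGE_NOT_PRESENT  [2 reads]
#3 VA=0x58100000A2F (r,kernel):
  [0] read 0x2D idx=11: raw=0x3A007 flags P=1 W=1 U=1 S=0
  [1] read 0x3A idx=4: raw=0x49004 flags P=0 W=0 U=1 S=0
  ✗ PAGE_NOT_PRESENT  [2 reads]
#4 VA=0x18741400856 (r,kernel):
  TLB hit vpn=0x18741400 → PA=0x33856
#5 VA=0xE034041089E (r,kernel):
  [0] read 0x2D idx=28: raw=0x3D007 flags P=1 W=1 U=1 S=0
  [1] read 0x3D idx=13: raw=0x3E007 flags P=1 W=1 U=1 S=0
  [2] read 0x3E idx=2: raw=0x41007 flags P=1 W=1 U=1 S=0
  [3] read 0x41 idx=16: raw=0x42007 flags P=1 W=1 U=1 S=0
  → PA=0x4289E  (4 entries read)
#6 VA=0x402C1CDAD (r,kernel):
  [0] read 0x2D idx=0: raw=0x45007 flags P=1 W=1 U=1 S=0
  [1] read 0x45 idx=16: raw=0x47007 flags P=1 W=1 U=1 S=0
  [2] read 0x47 idx=22: raw=0x48007 flags P=1 W=1 U=1 S=0
  [3] read 0x48 idx=28: raw=0x4B007 flags P=1 W=1 U=1 S=0
  → PA=0x4BDAD  (4 entries read)

Access #1 PA: FAULT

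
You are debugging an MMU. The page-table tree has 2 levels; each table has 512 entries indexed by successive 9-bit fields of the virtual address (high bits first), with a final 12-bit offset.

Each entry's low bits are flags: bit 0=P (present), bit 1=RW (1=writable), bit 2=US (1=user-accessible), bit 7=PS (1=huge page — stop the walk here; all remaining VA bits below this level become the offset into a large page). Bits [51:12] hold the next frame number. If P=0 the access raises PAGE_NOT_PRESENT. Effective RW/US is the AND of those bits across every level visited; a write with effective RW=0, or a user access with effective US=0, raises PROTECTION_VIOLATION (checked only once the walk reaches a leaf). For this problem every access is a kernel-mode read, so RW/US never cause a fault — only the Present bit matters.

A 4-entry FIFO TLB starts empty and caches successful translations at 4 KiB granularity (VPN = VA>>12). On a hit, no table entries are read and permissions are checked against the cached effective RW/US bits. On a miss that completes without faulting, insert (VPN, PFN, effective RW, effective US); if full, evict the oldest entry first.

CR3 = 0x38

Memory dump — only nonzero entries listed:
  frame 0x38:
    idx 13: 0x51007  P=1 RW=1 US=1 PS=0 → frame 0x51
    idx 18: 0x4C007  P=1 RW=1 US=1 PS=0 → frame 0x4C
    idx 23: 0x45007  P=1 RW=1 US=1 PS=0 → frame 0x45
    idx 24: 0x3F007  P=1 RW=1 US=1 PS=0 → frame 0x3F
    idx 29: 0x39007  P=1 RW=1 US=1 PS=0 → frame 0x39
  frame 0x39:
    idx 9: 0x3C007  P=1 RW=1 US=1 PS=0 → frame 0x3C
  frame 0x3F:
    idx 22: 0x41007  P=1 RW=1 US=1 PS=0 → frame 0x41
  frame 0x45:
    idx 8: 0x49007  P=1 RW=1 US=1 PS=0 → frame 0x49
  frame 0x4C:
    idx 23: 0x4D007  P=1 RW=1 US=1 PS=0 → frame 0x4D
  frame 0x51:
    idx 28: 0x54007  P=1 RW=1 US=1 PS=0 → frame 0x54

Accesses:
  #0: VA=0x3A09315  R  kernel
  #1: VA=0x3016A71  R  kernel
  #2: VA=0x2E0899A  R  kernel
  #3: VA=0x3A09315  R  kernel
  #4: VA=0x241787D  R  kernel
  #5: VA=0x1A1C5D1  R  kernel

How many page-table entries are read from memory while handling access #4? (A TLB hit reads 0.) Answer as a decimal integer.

Walk each access:
#0 VA=0x3A09315 (r,kernel):
  [0] read 0x38 idx=29: raw=0x39007 flags P=1 W=1 U=1 S=0
  [1] read 0x39 idx=9: raw=0x3C007 flags P=1 W=1 U=1 S=0
  ✓ 0x3C315  — 2 lookups
#1 VA=0x3016A71 (r,kernel):
  [0] read 0x38 idx=24: raw=0x3F007 flags P=1 W=1 U=1 S=0
  [1] read 0x3F idx=22: raw=0x41007 flags P=1 W=1 U=1 S=0
  ✓ 0x41A71  — 2 lookups
#2 VA=0x2E0899A (r,kernel):
  [0] read 0x38 idx=23: raw=0x45007 flags P=1 W=1 U=1 S=0
  [1] read 0x45 idx=8: raw=0x49007 flags P=1 W=1 U=1 S=0
  ✓ 0x4999A  — 2 lookups
#3 VA=0x3A09315 (r,kernel):
  TLB hit vpn=0x3A09 → PA=0x3C315
#4 VA=0x241787D (r,kernel):
  [0] read 0x38 idx=18: raw=0x4C007 flags P=1 W=1 U=1 S=0
  [1] read 0x4C idx=23: raw=0x4D007 flags P=1 W=1 U=1 S=0
  ✓ 0x4D87D  — 2 lookups
#5 VA=0x1A1C5D1 (r,kernel):
  [0] read 0x38 idx=13: raw=0x51007 flags P=1 W=1 U=1 S=0
  [1] read 0x51 idx=28: raw=0x54007 flags P=1 W=1 U=1 S=0
  ✓ 0x545D1  — 2 lookups

Entries read for #4: 2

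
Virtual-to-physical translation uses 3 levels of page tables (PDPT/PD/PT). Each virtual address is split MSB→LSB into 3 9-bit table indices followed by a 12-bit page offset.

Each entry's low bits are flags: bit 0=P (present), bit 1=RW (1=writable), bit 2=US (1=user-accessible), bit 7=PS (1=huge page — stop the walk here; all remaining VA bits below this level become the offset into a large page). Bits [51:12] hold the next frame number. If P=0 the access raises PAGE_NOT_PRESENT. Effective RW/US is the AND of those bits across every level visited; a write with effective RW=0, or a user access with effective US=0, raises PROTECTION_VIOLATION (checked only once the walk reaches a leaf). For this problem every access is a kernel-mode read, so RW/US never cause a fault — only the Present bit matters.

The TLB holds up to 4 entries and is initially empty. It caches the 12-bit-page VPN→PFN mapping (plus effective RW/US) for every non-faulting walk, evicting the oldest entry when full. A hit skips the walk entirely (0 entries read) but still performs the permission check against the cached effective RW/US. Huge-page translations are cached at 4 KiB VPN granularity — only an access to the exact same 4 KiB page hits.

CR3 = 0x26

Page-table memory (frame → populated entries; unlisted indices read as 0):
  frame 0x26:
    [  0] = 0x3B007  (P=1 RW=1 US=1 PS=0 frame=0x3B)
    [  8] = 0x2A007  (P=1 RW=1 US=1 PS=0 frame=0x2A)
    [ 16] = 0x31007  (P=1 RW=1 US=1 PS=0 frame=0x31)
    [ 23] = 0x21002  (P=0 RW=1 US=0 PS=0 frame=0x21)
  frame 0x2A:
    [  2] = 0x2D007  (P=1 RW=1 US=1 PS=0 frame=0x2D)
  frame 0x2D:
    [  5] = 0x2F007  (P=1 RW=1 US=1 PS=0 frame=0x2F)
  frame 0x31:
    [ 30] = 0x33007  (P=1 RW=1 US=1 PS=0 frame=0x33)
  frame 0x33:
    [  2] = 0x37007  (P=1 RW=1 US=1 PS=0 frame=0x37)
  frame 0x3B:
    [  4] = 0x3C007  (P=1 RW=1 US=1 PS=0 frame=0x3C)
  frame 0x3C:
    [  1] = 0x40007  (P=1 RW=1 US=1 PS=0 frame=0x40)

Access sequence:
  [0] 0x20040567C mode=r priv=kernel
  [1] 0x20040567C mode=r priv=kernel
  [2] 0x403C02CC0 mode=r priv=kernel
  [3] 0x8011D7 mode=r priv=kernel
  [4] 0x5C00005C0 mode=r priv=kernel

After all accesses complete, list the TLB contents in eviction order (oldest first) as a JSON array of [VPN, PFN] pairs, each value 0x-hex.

Per-access translation:
#0 VA=0x20040567C (r,kernel):
  L0 @0x26[8] → 0x2A007  P=1,RW=1,US=1,PS=0
  L1 @0x2A[2] → 0x2D007  P=1,RW=1,US=1,PS=0
  L2 @0x2D[5] → 0x2F007  P=1,RW=1,US=1,PS=0
  ✓ 0x2F67C  — 3 lookups
#1 VA=0x20040567C (r,kernel):
  TLB hit vpn=0x200405 → PA=0x2F67C
#2 VA=0x403C02CC0 (r,kernel):
  L0 @0x26[16] → 0x31007  P=1,RW=1,US=1,PS=0
  L1 @0x31[30] → 0x33007  P=1,RW=1,US=1,PS=0
  L2 @0x33[2] → 0x37007  P=1,RW=1,US=1,PS=0
  ✓ 0x37CC0  — 3 lookups
#3 VA=0x8011D7 (r,kernel):
  L0 @0x26[0] → 0x3B007  P=1,RW=1,US=1,PS=0
  L1 @0x3B[4] → 0x3C007  P=1,RW=1,US=1,PS=0
  L2 @0x3C[1] → 0x40007  P=1,RW=1,US=1,PS=0
  ✓ 0x401D7  — 3 lookups
#4 VA=0x5C00005C0 (r,kernel):
  L0 @0x26[23] → 0x21002  P=0,RW=1,US=0,PS=0
  ✗ PAGE_NOT_PRESENT  [1 reads]

TLB: [["0x200405", "0x2F"], ["0x403C02", "0x37"], ["0x801", "0x40"]]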